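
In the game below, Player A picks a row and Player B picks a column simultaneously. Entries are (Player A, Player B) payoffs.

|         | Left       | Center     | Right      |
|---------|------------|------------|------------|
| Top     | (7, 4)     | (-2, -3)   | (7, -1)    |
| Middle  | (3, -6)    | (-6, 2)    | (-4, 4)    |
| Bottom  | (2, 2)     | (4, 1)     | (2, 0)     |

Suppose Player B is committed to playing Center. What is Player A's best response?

Bottom

With Player B fixed at Center, Player A's payoffs are: Top → -2, Middle → -6, Bottom → 4.
The maximum is 4, achieved by Bottom.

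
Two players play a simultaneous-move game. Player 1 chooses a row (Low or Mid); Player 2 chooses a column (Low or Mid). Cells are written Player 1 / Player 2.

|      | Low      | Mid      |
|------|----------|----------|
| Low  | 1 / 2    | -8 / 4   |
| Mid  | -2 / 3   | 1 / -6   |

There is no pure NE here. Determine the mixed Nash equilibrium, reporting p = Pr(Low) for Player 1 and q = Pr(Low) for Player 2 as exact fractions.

In a mixed NE each player is indifferent between their pure strategies, so the opponent's mix sets the indifference.
Player 2 indifferent between Low and Mid: p·2 + (1−p)·3 = p·4 + (1−p)·(-6) ⟹ 3 + (-1)p = (-6) + 10p ⟹ p = 9/11.
Player 1 indifferent between Low and Mid: q·1 + (1−q)·(-8) = q·(-2) + (1−q)·1 ⟹ (-8) + 9q = 1 + (-3)q ⟹ q = 3/4.

p = 9/11, q = 3/4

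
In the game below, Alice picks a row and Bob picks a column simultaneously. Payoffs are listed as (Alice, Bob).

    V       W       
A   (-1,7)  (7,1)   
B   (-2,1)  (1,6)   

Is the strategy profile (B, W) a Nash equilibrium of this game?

Holding Bob at W: Alice gets 1 from B but could get 7 by switching to A. Alice has a profitable deviation.

No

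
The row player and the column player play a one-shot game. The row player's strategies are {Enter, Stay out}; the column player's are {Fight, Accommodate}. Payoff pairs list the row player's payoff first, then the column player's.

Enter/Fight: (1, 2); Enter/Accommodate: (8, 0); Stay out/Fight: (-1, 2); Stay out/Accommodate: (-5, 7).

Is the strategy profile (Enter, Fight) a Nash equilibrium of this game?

Yes

Holding the column player at Fight: the row player gets 1 from Enter, versus -1 from Stay out. No profitable deviation for the row player.
Holding the row player at Enter: the column player gets 2 from Fight, versus 0 from Accommodate. No profitable deviation for the column player either.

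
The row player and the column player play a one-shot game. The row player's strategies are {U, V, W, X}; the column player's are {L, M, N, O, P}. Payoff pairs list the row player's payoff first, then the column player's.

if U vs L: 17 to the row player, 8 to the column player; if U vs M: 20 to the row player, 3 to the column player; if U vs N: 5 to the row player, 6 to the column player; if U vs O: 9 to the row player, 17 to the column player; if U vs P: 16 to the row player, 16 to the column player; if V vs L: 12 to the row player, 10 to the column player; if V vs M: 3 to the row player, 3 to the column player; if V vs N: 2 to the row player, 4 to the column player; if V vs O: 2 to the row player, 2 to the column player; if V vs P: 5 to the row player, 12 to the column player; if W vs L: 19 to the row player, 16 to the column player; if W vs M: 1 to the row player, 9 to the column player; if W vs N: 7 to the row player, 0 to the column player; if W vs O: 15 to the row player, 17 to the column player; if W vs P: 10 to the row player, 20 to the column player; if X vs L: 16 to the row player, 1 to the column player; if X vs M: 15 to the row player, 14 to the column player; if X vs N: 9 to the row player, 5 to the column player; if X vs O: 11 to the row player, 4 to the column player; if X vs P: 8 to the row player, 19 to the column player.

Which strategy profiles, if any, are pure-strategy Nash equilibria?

A profile is a Nash equilibrium when each player is best-responding to the other.
The row player's best responses — vs L: W (payoff 19); vs M: U (payoff 20); vs N: X (payoff 9); vs O: W (payoff 15); vs P: U (payoff 16).
The column player's best responses — vs U: O (payoff 17); vs V: P (payoff 12); vs W: P (payoff 20); vs X: P (payoff 19).
No cell has both players best-responding. For instance, the row player's best reply to O is W, but against W the column player prefers P over O.

There is no pure-strategy Nash equilibrium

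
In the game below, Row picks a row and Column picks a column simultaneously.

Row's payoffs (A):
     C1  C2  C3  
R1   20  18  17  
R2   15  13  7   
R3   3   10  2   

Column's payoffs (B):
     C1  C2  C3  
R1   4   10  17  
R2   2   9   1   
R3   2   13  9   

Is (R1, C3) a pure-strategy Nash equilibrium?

Yes

Holding Column at C3: Row gets 17 from R1, versus 7 from R2, 2 from R3. No profitable deviation for Row.
Holding Row at R1: Column gets 17 from C3, versus 4 from C1, 10 from C2. No profitable deviation for Column either.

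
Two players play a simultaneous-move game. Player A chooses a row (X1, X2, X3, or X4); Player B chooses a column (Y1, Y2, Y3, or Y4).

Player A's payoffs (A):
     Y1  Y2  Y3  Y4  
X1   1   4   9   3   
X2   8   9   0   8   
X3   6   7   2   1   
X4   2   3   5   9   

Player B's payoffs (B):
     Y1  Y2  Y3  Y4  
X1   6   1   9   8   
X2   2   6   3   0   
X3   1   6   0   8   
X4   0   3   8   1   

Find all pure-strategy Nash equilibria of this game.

Find each player's best response to every opponent strategy; NE are the intersections.
Player A's best responses — vs Y1: X2 (payoff 8); vs Y2: X2 (payoff 9); vs Y3: X1 (payoff 9); vs Y4: X4 (payoff 9).
Player B's best responses — vs X1: Y3 (payoff 9); vs X2: Y2 (payoff 6); vs X3: Y4 (payoff 8); vs X4: Y3 (payoff 8).
Mutual best responses occur at (X1, Y3) and (X2, Y2); at each, neither player gains by switching.

(X1, Y3) and (X2, Y2)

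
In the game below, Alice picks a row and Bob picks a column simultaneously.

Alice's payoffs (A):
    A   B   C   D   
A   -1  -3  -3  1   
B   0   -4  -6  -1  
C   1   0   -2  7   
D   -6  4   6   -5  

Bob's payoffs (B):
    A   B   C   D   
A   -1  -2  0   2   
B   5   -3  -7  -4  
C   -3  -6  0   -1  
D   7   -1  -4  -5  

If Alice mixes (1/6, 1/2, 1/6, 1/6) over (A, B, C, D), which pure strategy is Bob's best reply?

A

Compute Bob's expected payoff from each pure strategy against the given mix.
A: (1/6)·(-1) + (1/2)·5 + (1/6)·(-3) + (1/6)·7 = 3
B: (1/6)·(-2) + (1/2)·(-3) + (1/6)·(-6) + (1/6)·(-1) = -3
C: (1/6)·0 + (1/2)·(-7) + (1/6)·0 + (1/6)·(-4) = -25/6
D: (1/6)·2 + (1/2)·(-4) + (1/6)·(-1) + (1/6)·(-5) = -8/3
Highest expected payoff is 3, from A.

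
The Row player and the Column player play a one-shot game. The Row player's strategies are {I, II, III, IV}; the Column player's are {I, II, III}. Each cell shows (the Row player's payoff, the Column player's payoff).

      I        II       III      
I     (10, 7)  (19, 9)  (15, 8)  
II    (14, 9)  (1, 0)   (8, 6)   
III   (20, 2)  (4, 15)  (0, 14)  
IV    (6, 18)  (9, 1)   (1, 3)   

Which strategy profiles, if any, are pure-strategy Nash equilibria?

A profile is a Nash equilibrium when each player is best-responding to the other.
The Row player's best responses — vs I: III (payoff 20); vs II: I (payoff 19); vs III: I (payoff 15).
The Column player's best responses — vs I: II (payoff 9); vs II: I (payoff 9); vs III: II (payoff 15); vs IV: I (payoff 18).
The only mutual best response is (I, II); neither player gains by switching there.

(I, II)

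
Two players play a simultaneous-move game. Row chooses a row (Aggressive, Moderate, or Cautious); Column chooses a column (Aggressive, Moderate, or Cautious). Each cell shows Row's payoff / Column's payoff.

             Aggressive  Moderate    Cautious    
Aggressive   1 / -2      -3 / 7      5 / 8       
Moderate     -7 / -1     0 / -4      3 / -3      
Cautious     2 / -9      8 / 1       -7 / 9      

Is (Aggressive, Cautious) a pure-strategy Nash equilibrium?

Holding Column at Cautious: Row gets 5 from Aggressive, versus 3 from Moderate, -7 from Cautious. No profitable deviation for Row.
Holding Row at Aggressive: Column gets 8 from Cautious, versus -2 from Aggressive, 7 from Moderate. No profitable deviation for Column either.

Yes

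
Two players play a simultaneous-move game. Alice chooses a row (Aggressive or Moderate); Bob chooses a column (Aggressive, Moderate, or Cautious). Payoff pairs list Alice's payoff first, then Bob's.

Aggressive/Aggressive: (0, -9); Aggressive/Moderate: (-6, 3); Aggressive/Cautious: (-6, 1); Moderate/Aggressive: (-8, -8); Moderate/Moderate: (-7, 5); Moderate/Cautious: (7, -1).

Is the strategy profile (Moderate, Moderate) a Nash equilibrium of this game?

Holding Bob at Moderate: Alice gets -7 from Moderate but could get -6 by switching to Aggressive. Alice has a profitable deviation.

No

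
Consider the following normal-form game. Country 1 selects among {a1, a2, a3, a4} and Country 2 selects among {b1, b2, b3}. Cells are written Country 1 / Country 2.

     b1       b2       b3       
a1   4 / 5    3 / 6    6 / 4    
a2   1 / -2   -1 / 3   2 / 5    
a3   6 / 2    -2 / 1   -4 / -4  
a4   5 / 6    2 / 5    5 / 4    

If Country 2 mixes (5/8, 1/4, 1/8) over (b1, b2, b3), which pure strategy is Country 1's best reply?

Compute Country 1's expected payoff from each pure strategy against the given mix.
a1: (5/8)·4 + (1/4)·3 + (1/8)·6 = 4
a2: (5/8)·1 + (1/4)·(-1) + (1/8)·2 = 5/8
a3: (5/8)·6 + (1/4)·(-2) + (1/8)·(-4) = 11/4
a4: (5/8)·5 + (1/4)·2 + (1/8)·5 = 17/4
Highest expected payoff is 17/4, from a4.

a4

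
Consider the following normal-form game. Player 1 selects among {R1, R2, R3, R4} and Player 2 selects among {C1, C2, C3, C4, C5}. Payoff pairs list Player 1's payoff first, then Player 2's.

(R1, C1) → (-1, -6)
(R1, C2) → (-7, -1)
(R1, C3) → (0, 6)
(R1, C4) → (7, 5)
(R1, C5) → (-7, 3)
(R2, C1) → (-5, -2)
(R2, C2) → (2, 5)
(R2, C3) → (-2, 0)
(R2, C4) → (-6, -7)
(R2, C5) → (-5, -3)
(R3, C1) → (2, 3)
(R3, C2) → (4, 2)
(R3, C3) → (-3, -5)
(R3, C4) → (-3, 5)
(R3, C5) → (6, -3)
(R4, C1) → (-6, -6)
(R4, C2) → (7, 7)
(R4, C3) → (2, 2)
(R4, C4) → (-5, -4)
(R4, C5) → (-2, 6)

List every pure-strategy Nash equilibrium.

(R4, C2)

Check mutual best responses: a cell is a NE iff neither player can gain by unilaterally deviating.
Player 1's best responses — vs C1: R3 (payoff 2); vs C2: R4 (payoff 7); vs C3: R4 (payoff 2); vs C4: R1 (payoff 7); vs C5: R3 (payoff 6).
Player 2's best responses — vs R1: C3 (payoff 6); vs R2: C2 (payoff 5); vs R3: C4 (payoff 5); vs R4: C2 (payoff 7).
The only mutual best response is (R4, C2); neither player gains by switching there.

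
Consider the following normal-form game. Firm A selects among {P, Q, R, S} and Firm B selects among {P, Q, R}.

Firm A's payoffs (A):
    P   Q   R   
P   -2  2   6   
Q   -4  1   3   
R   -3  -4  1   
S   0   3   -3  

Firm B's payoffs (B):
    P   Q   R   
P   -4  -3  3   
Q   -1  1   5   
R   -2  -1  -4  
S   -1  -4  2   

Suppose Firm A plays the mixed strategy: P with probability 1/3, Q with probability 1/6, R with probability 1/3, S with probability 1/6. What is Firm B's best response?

Firm B's best reply maximizes expected payoff against the mix.
P: (1/3)·(-4) + (1/6)·(-1) + (1/3)·(-2) + (1/6)·(-1) = -7/3
Q: (1/3)·(-3) + (1/6)·1 + (1/3)·(-1) + (1/6)·(-4) = -11/6
R: (1/3)·3 + (1/6)·5 + (1/3)·(-4) + (1/6)·2 = 5/6
Highest expected payoff is 5/6, from R.

R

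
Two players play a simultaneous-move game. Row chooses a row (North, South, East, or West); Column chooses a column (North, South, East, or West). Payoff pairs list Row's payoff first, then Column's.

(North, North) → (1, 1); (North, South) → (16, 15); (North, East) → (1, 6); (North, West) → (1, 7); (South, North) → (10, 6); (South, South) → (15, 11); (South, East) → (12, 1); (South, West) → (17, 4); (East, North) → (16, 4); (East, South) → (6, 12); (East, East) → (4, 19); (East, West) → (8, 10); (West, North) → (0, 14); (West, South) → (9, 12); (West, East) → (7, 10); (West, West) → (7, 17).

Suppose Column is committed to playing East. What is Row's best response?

With Column fixed at East, Row's payoffs are: North → 1, South → 12, East → 4, West → 7.
The maximum is 12, achieved by South.

South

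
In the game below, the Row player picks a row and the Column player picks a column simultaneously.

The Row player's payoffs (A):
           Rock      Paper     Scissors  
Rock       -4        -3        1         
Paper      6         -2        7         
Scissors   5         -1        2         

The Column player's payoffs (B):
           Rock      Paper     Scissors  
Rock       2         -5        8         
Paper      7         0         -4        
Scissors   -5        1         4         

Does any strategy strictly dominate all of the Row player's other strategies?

Check whether one of the Row player's strategies beats all alternatives regardless of what the opponent does.
Rock is not dominant: against Rock, Paper gives 6 > -4.
Paper is not dominant: against Paper, Scissors gives -1 > -2.
Scissors is not dominant: against Rock, Paper gives 6 > 5.
No single strategy is best against every opponent action.

No strictly dominant strategy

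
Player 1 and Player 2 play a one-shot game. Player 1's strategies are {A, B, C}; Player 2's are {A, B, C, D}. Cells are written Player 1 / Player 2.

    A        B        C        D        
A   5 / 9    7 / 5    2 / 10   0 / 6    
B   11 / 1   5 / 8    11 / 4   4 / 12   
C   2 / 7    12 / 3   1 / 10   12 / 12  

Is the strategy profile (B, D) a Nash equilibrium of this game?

No

Holding Player 2 at D: Player 1 gets 4 from B but could get 12 by switching to C. Player 1 has a profitable deviation.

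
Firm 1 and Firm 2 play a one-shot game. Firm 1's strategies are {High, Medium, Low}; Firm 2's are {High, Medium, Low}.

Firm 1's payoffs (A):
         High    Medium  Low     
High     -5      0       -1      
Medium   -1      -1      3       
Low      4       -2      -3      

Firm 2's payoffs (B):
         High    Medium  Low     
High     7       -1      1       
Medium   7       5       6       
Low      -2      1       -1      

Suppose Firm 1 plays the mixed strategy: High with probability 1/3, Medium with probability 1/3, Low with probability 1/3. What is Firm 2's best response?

Compute Firm 2's expected payoff from each pure strategy against the given mix.
High: (1/3)·7 + (1/3)·7 + (1/3)·(-2) = 4
Medium: (1/3)·(-1) + (1/3)·5 + (1/3)·1 = 5/3
Low: (1/3)·1 + (1/3)·6 + (1/3)·(-1) = 2
Highest expected payoff is 4, from High.

High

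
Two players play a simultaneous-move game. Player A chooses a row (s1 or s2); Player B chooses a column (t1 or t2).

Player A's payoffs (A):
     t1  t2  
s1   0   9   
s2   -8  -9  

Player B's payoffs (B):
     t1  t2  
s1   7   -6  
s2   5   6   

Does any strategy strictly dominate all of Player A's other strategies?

s1

Check whether one of Player A's strategies beats all alternatives regardless of what the opponent does.
s1 strictly dominates: vs t1: 0 > -8; vs t2: 9 > -9.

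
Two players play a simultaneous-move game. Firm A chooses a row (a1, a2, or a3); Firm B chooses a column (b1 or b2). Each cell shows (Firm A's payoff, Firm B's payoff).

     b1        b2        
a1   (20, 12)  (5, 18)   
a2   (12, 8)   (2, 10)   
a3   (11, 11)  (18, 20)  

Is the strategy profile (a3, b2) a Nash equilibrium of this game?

Holding Firm B at b2: Firm A gets 18 from a3, versus 5 from a1, 2 from a2. No profitable deviation for Firm A.
Holding Firm A at a3: Firm B gets 20 from b2, versus 11 from b1. No profitable deviation for Firm B either.

Yes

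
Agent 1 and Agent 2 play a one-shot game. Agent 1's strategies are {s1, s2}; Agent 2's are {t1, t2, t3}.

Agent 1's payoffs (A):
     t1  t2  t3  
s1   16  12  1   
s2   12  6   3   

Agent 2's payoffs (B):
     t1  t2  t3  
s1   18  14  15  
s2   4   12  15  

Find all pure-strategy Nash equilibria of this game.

(s1, t1) and (s2, t3)

Check mutual best responses: a cell is a NE iff neither player can gain by unilaterally deviating.
Agent 1's best responses — vs t1: s1 (payoff 16); vs t2: s1 (payoff 12); vs t3: s2 (payoff 3).
Agent 2's best responses — vs s1: t1 (payoff 18); vs s2: t3 (payoff 15).
Mutual best responses occur at (s1, t1) and (s2, t3); at each, neither player gains by switching.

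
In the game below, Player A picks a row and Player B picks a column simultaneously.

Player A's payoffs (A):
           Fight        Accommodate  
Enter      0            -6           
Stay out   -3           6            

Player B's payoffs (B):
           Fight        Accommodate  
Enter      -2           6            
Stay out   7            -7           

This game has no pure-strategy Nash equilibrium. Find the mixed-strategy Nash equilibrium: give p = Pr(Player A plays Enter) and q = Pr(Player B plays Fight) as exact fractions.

p = 7/11, q = 4/5

In a mixed NE each player is indifferent between their pure strategies, so the opponent's mix sets the indifference.
Player B indifferent between Fight and Accommodate: p·(-2) + (1−p)·7 = p·6 + (1−p)·(-7) ⟹ 7 + (-9)p = (-7) + 13p ⟹ p = 7/11.
Player A indifferent between Enter and Stay out: q·0 + (1−q)·(-6) = q·(-3) + (1−q)·6 ⟹ (-6) + 6q = 6 + (-9)q ⟹ q = 4/5.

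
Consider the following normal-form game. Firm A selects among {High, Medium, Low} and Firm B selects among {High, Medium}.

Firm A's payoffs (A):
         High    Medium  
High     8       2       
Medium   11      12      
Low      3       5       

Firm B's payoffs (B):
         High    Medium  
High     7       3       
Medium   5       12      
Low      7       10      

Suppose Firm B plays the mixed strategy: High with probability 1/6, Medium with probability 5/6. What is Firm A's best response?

Compute Firm A's expected payoff from each pure strategy against the given mix.
High: (1/6)·8 + (5/6)·2 = 3
Medium: (1/6)·11 + (5/6)·12 = 71/6
Low: (1/6)·3 + (5/6)·5 = 14/3
Highest expected payoff is 71/6, from Medium.

Medium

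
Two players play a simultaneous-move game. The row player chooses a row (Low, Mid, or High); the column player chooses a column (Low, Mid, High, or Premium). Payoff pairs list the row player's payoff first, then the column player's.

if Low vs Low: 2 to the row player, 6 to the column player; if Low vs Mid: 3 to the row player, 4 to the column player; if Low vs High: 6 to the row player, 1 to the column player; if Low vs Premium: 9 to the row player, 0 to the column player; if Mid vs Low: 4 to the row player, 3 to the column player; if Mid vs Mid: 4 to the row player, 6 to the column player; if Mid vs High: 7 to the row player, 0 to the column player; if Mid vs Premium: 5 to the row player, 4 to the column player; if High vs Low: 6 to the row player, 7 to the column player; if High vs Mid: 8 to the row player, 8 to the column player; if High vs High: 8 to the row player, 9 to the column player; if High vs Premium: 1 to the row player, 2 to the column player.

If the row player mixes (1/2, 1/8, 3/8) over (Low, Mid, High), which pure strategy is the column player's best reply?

Compute the column player's expected payoff from each pure strategy against the given mix.
Low: (1/2)·6 + (1/8)·3 + (3/8)·7 = 6
Mid: (1/2)·4 + (1/8)·6 + (3/8)·8 = 23/4
High: (1/2)·1 + (1/8)·0 + (3/8)·9 = 31/8
Premium: (1/2)·0 + (1/8)·4 + (3/8)·2 = 5/4
Highest expected payoff is 6, from Low.

Low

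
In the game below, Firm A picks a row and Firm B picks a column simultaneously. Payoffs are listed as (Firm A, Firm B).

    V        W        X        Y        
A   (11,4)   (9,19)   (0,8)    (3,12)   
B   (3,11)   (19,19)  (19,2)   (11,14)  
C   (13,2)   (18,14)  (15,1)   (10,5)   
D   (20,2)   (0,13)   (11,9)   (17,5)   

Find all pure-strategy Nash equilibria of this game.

(B, W)

Find each player's best response to every opponent strategy; NE are the intersections.
Firm A's best responses — vs V: D (payoff 20); vs W: B (payoff 19); vs X: B (payoff 19); vs Y: D (payoff 17).
Firm B's best responses — vs A: W (payoff 19); vs B: W (payoff 19); vs C: W (payoff 14); vs D: W (payoff 13).
The only mutual best response is (B, W); neither player gains by switching there.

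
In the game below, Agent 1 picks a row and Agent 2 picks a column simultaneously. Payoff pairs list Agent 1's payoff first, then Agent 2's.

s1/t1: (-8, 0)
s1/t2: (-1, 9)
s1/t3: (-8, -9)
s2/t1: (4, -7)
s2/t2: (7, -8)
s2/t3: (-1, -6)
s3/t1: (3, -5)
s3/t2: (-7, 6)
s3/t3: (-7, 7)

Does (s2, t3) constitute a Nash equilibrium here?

Yes

Holding Agent 2 at t3: Agent 1 gets -1 from s2, versus -8 from s1, -7 from s3. No profitable deviation for Agent 1.
Holding Agent 1 at s2: Agent 2 gets -6 from t3, versus -7 from t1, -8 from t2. No profitable deviation for Agent 2 either.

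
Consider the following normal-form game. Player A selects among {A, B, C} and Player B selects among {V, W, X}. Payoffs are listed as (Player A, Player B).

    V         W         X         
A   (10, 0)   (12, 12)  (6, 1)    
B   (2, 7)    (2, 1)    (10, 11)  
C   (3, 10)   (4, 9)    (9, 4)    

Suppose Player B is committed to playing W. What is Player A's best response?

A

With Player B fixed at W, Player A's payoffs are: A → 12, B → 2, C → 4.
The maximum is 12, achieved by A.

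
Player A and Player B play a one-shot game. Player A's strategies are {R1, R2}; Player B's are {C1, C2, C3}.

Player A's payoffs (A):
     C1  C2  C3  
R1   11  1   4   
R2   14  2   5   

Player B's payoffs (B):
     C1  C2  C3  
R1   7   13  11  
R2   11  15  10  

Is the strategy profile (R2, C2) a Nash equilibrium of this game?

Holding Player B at C2: Player A gets 2 from R2, versus 1 from R1. No profitable deviation for Player A.
Holding Player A at R2: Player B gets 15 from C2, versus 11 from C1, 10 from C3. No profitable deviation for Player B either.

Yes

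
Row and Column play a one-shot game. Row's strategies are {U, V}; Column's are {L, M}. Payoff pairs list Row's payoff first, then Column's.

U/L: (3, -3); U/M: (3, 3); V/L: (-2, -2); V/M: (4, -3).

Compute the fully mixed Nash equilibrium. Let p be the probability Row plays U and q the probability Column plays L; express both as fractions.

p = 1/7, q = 1/6

In a mixed NE each player is indifferent between their pure strategies, so the opponent's mix sets the indifference.
Column indifferent between L and M: p·(-3) + (1−p)·(-2) = p·3 + (1−p)·(-3) ⟹ (-2) + (-1)p = (-3) + 6p ⟹ p = 1/7.
Row indifferent between U and V: q·3 + (1−q)·3 = q·(-2) + (1−q)·4 ⟹ 3 + 0q = 4 + (-6)q ⟹ q = 1/6.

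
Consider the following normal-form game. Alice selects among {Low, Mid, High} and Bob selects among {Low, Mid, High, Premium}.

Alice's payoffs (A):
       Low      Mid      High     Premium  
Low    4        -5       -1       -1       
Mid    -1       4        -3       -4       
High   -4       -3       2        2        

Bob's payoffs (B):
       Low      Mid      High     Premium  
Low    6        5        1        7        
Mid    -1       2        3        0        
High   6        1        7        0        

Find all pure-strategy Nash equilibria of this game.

Find each player's best response to every opponent strategy; NE are the intersections.
Alice's best responses — vs Low: Low (payoff 4); vs Mid: Mid (payoff 4); vs High: High (payoff 2); vs Premium: High (payoff 2).
Bob's best responses — vs Low: Premium (payoff 7); vs Mid: High (payoff 3); vs High: High (payoff 7).
The only mutual best response is (High, High); neither player gains by switching there.

(High, High)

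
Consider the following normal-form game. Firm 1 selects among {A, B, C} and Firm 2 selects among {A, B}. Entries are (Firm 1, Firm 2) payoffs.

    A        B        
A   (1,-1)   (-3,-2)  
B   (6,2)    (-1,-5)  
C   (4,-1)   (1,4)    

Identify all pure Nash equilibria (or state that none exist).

(B, A) and (C, B)

Find each player's best response to every opponent strategy; NE are the intersections.
Firm 1's best responses — vs A: B (payoff 6); vs B: C (payoff 1).
Firm 2's best responses — vs A: A (payoff -1); vs B: A (payoff 2); vs C: B (payoff 4).
Mutual best responses occur at (B, A) and (C, B); at each, neither player gains by switching.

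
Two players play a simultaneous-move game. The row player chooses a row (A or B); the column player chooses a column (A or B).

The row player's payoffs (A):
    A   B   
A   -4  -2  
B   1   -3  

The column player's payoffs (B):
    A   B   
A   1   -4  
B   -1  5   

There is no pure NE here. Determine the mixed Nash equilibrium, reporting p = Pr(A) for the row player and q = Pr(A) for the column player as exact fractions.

In a mixed NE each player is indifferent between their pure strategies, so the opponent's mix sets the indifference.
The column player indifferent between A and B: p·1 + (1−p)·(-1) = p·(-4) + (1−p)·5 ⟹ (-1) + 2p = 5 + (-9)p ⟹ p = 6/11.
The row player indifferent between A and B: q·(-4) + (1−q)·(-2) = q·1 + (1−q)·(-3) ⟹ (-2) + (-2)q = (-3) + 4q ⟹ q = 1/6.

p = 6/11, q = 1/6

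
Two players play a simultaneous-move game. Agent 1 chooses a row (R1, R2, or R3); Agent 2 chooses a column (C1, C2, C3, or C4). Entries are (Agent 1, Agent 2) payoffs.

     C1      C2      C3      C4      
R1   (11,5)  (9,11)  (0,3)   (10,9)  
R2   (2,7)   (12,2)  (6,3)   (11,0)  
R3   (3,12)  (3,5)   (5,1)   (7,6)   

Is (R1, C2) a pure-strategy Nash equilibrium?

No

Holding Agent 2 at C2: Agent 1 gets 9 from R1 but could get 12 by switching to R2. Agent 1 has a profitable deviation.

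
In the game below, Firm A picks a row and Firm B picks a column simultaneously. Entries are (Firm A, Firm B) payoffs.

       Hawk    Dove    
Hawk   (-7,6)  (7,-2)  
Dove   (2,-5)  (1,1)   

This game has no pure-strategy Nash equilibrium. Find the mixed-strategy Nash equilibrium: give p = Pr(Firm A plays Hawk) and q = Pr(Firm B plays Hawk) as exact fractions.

Each player's mixing probability is pinned down by making the *other* player indifferent.
Firm B indifferent between Hawk and Dove: p·6 + (1−p)·(-5) = p·(-2) + (1−p)·1 ⟹ (-5) + 11p = 1 + (-3)p ⟹ p = 3/7.
Firm A indifferent between Hawk and Dove: q·(-7) + (1−q)·7 = q·2 + (1−q)·1 ⟹ 7 + (-14)q = 1 + 1q ⟹ q = 2/5.

p = 3/7, q = 2/5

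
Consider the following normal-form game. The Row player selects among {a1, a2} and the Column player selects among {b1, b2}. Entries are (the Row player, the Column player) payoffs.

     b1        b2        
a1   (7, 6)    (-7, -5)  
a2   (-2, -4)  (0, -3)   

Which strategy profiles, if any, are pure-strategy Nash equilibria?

Check mutual best responses: a cell is a NE iff neither player can gain by unilaterally deviating.
The Row player's best responses — vs b1: a1 (payoff 7); vs b2: a2 (payoff 0).
The Column player's best responses — vs a1: b1 (payoff 6); vs a2: b2 (payoff -3).
Mutual best responses occur at (a1, b1) and (a2, b2); at each, neither player gains by switching.

(a1, b1) and (a2, b2)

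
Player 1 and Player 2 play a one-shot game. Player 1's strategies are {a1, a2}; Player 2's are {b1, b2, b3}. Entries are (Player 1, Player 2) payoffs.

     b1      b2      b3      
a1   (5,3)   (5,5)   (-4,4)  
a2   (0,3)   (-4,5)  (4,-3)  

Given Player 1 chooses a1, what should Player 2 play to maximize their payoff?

b2

With Player 1 fixed at a1, Player 2's payoffs are: b1 → 3, b2 → 5, b3 → 4.
The maximum is 5, achieved by b2.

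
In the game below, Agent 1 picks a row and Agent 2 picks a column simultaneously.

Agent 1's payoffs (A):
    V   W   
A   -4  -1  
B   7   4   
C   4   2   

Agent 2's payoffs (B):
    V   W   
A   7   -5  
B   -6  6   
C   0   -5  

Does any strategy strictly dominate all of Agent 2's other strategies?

None

A strategy is strictly dominant if it gives Agent 2 a strictly higher payoff than every other strategy, against every choice by the opponent.
V is not dominant: against B, W gives 6 > -6.
W is not dominant: against A, V gives 7 > -5.
No single strategy is best against every opponent action.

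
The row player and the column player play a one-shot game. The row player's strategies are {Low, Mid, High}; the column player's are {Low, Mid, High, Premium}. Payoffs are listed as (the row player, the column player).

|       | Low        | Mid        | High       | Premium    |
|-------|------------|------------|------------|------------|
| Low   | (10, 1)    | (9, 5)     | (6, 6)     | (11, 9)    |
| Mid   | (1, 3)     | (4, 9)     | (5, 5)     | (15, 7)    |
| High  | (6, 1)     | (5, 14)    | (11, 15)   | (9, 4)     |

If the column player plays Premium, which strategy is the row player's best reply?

With the column player fixed at Premium, the row player's payoffs are: Low → 11, Mid → 15, High → 9.
The maximum is 15, achieved by Mid.

Mid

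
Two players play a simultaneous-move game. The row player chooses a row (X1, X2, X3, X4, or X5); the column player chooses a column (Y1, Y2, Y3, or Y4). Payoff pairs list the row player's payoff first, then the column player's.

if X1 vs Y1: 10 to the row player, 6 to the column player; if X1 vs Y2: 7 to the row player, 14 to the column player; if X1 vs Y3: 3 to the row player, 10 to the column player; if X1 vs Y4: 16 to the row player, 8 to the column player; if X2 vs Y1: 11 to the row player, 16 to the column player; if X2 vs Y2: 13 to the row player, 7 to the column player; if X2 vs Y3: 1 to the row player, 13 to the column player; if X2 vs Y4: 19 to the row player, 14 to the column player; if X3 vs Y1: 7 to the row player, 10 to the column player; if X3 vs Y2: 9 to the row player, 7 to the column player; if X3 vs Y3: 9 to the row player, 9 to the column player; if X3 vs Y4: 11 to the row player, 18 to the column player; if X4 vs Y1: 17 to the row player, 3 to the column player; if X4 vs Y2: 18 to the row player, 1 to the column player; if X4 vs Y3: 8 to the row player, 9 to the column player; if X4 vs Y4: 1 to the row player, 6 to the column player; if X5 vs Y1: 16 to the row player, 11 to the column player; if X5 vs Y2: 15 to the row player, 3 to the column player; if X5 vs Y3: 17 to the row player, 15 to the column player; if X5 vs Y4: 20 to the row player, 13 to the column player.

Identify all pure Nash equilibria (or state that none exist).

Check mutual best responses: a cell is a NE iff neither player can gain by unilaterally deviating.
The row player's best responses — vs Y1: X4 (payoff 17); vs Y2: X4 (payoff 18); vs Y3: X5 (payoff 17); vs Y4: X5 (payoff 20).
The column player's best responses — vs X1: Y2 (payoff 14); vs X2: Y1 (payoff 16); vs X3: Y4 (payoff 18); vs X4: Y3 (payoff 9); vs X5: Y3 (payoff 15).
The only mutual best response is (X5, Y3); neither player gains by switching there.

(X5, Y3)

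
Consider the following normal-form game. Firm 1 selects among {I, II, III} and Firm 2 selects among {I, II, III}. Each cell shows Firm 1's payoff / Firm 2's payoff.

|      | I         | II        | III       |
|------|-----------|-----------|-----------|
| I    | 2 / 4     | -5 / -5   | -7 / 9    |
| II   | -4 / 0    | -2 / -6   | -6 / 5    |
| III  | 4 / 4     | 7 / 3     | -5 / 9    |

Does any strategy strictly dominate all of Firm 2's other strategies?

A strategy is strictly dominant if it gives Firm 2 a strictly higher payoff than every other strategy, against every choice by the opponent.
III strictly dominates: vs I: 9 > each of {4, -5}; vs II: 5 > each of {0, -6}; vs III: 9 > each of {4, 3}.

III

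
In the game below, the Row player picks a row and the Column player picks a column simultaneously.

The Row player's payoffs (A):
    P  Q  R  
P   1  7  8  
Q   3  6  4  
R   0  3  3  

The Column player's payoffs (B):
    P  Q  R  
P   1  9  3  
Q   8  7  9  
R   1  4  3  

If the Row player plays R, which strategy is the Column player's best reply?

With the Row player fixed at R, the Column player's payoffs are: P → 1, Q → 4, R → 3.
The maximum is 4, achieved by Q.

Q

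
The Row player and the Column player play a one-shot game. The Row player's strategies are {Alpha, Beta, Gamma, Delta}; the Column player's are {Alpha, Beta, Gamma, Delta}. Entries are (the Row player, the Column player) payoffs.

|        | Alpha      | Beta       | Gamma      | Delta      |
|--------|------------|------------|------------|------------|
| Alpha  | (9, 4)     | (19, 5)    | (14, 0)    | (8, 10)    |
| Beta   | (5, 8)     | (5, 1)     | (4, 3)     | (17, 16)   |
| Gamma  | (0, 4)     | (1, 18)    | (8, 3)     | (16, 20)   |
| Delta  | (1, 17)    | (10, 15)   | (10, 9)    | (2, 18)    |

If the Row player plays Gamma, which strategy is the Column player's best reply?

With the Row player fixed at Gamma, the Column player's payoffs are: Alpha → 4, Beta → 18, Gamma → 3, Delta → 20.
The maximum is 20, achieved by Delta.

Delta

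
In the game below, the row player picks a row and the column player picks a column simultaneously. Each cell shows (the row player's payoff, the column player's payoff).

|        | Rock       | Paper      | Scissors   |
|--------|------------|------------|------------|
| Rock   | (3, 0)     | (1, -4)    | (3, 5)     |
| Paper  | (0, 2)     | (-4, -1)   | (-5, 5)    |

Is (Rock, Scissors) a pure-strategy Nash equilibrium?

Yes

Holding the column player at Scissors: the row player gets 3 from Rock, versus -5 from Paper. No profitable deviation for the row player.
Holding the row player at Rock: the column player gets 5 from Scissors, versus 0 from Rock, -4 from Paper. No profitable deviation for the column player either.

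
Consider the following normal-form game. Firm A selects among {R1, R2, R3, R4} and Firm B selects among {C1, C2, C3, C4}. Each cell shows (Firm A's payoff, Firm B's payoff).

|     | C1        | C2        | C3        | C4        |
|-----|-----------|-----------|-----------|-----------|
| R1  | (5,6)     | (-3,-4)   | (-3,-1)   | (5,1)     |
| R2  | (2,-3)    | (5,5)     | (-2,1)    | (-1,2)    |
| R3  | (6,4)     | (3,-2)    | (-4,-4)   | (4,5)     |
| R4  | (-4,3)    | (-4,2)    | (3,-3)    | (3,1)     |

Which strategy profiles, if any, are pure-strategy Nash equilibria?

(R2, C2)

Check mutual best responses: a cell is a NE iff neither player can gain by unilaterally deviating.
Firm A's best responses — vs C1: R3 (payoff 6); vs C2: R2 (payoff 5); vs C3: R4 (payoff 3); vs C4: R1 (payoff 5).
Firm B's best responses — vs R1: C1 (payoff 6); vs R2: C2 (payoff 5); vs R3: C4 (payoff 5); vs R4: C1 (payoff 3).
The only mutual best response is (R2, C2); neither player gains by switching there.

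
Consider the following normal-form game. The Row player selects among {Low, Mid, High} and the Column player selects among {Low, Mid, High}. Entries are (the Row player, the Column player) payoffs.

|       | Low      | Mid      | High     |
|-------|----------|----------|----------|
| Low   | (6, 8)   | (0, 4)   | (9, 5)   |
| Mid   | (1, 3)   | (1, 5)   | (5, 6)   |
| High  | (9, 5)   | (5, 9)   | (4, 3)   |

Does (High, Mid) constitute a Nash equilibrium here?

Yes

Holding the Column player at Mid: the Row player gets 5 from High, versus 0 from Low, 1 from Mid. No profitable deviation for the Row player.
Holding the Row player at High: the Column player gets 9 from Mid, versus 5 from Low, 3 from High. No profitable deviation for the Column player either.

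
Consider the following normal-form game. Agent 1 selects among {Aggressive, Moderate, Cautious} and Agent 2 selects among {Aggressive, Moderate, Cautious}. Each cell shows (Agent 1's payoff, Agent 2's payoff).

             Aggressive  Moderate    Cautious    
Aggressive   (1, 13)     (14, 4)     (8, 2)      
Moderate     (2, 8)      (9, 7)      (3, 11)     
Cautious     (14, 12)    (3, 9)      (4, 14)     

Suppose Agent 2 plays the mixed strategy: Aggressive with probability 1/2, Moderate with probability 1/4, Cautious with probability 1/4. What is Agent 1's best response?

Cautious

Compute Agent 1's expected payoff from each pure strategy against the given mix.
Aggressive: (1/2)·1 + (1/4)·14 + (1/4)·8 = 6
Moderate: (1/2)·2 + (1/4)·9 + (1/4)·3 = 4
Cautious: (1/2)·14 + (1/4)·3 + (1/4)·4 = 35/4
Highest expected payoff is 35/4, from Cautious.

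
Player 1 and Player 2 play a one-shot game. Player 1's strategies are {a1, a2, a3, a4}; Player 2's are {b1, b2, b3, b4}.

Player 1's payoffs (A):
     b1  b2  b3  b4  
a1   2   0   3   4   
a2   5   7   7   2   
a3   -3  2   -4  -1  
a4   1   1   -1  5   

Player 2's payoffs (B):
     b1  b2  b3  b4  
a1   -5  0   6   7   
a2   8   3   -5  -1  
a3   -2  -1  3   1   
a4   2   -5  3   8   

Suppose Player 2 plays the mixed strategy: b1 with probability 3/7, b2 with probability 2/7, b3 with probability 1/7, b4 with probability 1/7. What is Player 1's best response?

Player 1's best reply maximizes expected payoff against the mix.
a1: (3/7)·2 + (2/7)·0 + (1/7)·3 + (1/7)·4 = 13/7
a2: (3/7)·5 + (2/7)·7 + (1/7)·7 + (1/7)·2 = 38/7
a3: (3/7)·(-3) + (2/7)·2 + (1/7)·(-4) + (1/7)·(-1) = -10/7
a4: (3/7)·1 + (2/7)·1 + (1/7)·(-1) + (1/7)·5 = 9/7
Highest expected payoff is 38/7, from a2.

a2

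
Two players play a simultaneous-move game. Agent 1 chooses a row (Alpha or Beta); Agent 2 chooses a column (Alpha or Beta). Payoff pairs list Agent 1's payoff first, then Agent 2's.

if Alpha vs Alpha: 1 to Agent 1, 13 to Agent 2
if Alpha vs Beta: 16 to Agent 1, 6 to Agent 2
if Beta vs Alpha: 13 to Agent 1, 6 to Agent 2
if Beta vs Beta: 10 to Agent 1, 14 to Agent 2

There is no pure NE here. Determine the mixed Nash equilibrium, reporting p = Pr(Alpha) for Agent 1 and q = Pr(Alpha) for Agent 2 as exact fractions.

p = 8/15, q = 1/3

In a mixed NE each player is indifferent between their pure strategies, so the opponent's mix sets the indifference.
Agent 2 indifferent between Alpha and Beta: p·13 + (1−p)·6 = p·6 + (1−p)·14 ⟹ 6 + 7p = 14 + (-8)p ⟹ p = 8/15.
Agent 1 indifferent between Alpha and Beta: q·1 + (1−q)·16 = q·13 + (1−q)·10 ⟹ 16 + (-15)q = 10 + 3q ⟹ q = 1/3.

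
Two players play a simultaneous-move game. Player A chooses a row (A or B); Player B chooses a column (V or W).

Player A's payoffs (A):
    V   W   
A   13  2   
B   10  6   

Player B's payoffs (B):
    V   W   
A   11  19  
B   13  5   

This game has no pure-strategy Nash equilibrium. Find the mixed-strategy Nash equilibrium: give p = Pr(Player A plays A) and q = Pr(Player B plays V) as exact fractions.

In a mixed NE each player is indifferent between their pure strategies, so the opponent's mix sets the indifference.
Player B indifferent between V and W: p·11 + (1−p)·13 = p·19 + (1−p)·5 ⟹ 13 + (-2)p = 5 + 14p ⟹ p = 1/2.
Player A indifferent between A and B: q·13 + (1−q)·2 = q·10 + (1−q)·6 ⟹ 2 + 11q = 6 + 4q ⟹ q = 4/7.

p = 1/2, q = 4/7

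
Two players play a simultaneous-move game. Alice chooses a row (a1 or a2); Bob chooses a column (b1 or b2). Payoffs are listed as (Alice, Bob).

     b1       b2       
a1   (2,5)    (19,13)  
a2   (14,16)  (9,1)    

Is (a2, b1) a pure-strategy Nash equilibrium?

Holding Bob at b1: Alice gets 14 from a2, versus 2 from a1. No profitable deviation for Alice.
Holding Alice at a2: Bob gets 16 from b1, versus 1 from b2. No profitable deviation for Bob either.

Yes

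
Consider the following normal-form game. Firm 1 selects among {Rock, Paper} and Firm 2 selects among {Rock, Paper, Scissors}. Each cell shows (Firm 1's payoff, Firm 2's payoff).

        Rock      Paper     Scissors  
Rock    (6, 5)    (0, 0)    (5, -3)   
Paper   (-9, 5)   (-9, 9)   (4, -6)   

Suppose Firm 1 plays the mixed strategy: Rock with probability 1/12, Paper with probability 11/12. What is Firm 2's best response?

Compute Firm 2's expected payoff from each pure strategy against the given mix.
Rock: (1/12)·5 + (11/12)·5 = 5
Paper: (1/12)·0 + (11/12)·9 = 33/4
Scissors: (1/12)·(-3) + (11/12)·(-6) = -23/4
Highest expected payoff is 33/4, from Paper.

Paper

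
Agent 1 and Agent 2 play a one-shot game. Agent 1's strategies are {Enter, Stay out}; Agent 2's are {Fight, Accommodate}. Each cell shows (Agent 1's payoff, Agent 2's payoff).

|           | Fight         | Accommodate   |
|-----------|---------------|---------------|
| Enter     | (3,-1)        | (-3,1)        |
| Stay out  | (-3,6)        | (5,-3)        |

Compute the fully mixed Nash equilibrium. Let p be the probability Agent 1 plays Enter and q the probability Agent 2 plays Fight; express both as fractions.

In a mixed NE each player is indifferent between their pure strategies, so the opponent's mix sets the indifference.
Agent 2 indifferent between Fight and Accommodate: p·(-1) + (1−p)·6 = p·1 + (1−p)·(-3) ⟹ 6 + (-7)p = (-3) + 4p ⟹ p = 9/11.
Agent 1 indifferent between Enter and Stay out: q·3 + (1−q)·(-3) = q·(-3) + (1−q)·5 ⟹ (-3) + 6q = 5 + (-8)q ⟹ q = 4/7.

p = 9/11, q = 4/7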